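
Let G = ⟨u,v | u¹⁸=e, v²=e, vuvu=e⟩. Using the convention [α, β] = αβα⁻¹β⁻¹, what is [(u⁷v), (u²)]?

[(u⁷v), (u²)] = (u⁷v)·(u²)·(u⁷v)⁻¹·(u²)⁻¹.
  (u⁷v) · (u²) = u⁵v
  (u⁵v) · (u⁷v) = u¹⁶
  (u¹⁶) · (u¹⁶) = u¹⁴

Answer: u¹⁴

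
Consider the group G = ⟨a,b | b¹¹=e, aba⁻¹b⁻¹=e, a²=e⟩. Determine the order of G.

Enumerate words in the generators, reducing via the relations: the distinct elements are
  {a, b, e, ab, b², b³, b⁴, b⁵, b⁶, b⁷, b⁸, b⁹, ab², ab³, ab⁴, ab⁵, ab⁶, ab⁷, ab⁸, ab⁹, b¹⁰, ab¹⁰}.
No further products give new elements, so |G| = 22.

Answer: 22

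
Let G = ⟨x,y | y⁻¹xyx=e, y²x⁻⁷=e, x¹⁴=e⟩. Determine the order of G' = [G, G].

G' = [G, G] is generated by all commutators. The generator-pair commutators are: [x, y] = x².
The subgroup they normally generate is {e, x², x⁴, x⁶, x⁸, x¹⁰, x¹²}, of order 7.
Check: |G/G'| = 28/7 = 4 is the order of the abelianisation.

Answer: 7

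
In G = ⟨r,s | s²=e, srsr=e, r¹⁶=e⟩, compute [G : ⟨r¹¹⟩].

First find ord(r¹¹) by computing successive powers:
  (r¹¹)¹ = r¹¹, (r¹¹)² = r⁶, (r¹¹)³ = r, (r¹¹)⁴ = r¹², (r¹¹)⁵ = r⁷, (r¹¹)⁶ = r², (r¹¹)⁷ = r¹³, (r¹¹)⁸ = r⁸, (r¹¹)⁹ = r³, (r¹¹)¹⁰ = r¹⁴, (r¹¹)¹¹ = r⁹, (r¹¹)¹² = r⁴, (r¹¹)¹³ = r¹⁵, (r¹¹)¹⁴ = r¹⁰, (r¹¹)¹⁵ = r⁵, (r¹¹)¹⁶ = e.
So |⟨r¹¹⟩| = ord(r¹¹) = 16. With |G| = 32, by Lagrange [G : ⟨r¹¹⟩] = 32/16 = 2.

Answer: 2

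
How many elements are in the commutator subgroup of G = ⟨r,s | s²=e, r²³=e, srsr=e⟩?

G' = [G, G] is generated by all commutators. The generator-pair commutators are: [r, s] = r².
The subgroup they normally generate is {e, r, r², r³, r⁴, r⁵, r⁶, r⁷, r⁸, r⁹, r¹⁰, r¹¹, r¹², r¹³, r¹⁴, r¹⁵, r¹⁶, r¹⁷, r¹⁸, r¹⁹, r²⁰, r²¹, r²²}, of order 23.
Check: |G/G'| = 46/23 = 2 is the order of the abelianisation.

Answer: 23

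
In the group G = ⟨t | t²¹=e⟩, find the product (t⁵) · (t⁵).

Compute (t⁵) · (t⁵) by multiplying left to right and reducing via the relations at each step:
  (t⁵) · t⁵ = t¹⁰

Answer: t¹⁰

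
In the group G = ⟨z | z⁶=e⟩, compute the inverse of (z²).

The order of (z²) is 3 (smallest k with (z²)ᵏ = e), so (z²)⁻¹ = (z²)² = z⁴.
Check: (z²) · (z⁴) → (z²) · z⁴ = e, giving e as required.

Answer: z⁴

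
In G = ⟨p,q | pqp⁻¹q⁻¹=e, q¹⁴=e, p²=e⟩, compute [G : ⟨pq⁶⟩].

First find ord(pq⁶) by computing successive powers:
  (pq⁶)¹ = pq⁶, (pq⁶)² = q¹², (pq⁶)³ = pq⁴, (pq⁶)⁴ = q¹⁰, (pq⁶)⁵ = pq², (pq⁶)⁶ = q⁸, (pq⁶)⁷ = p, (pq⁶)⁸ = q⁶, (pq⁶)⁹ = pq¹², (pq⁶)¹⁰ = q⁴, (pq⁶)¹¹ = pq¹⁰, (pq⁶)¹² = q², (pq⁶)¹³ = pq⁸, (pq⁶)¹⁴ = e.
So |⟨pq⁶⟩| = ord(pq⁶) = 14. With |G| = 28, by Lagrange [G : ⟨pq⁶⟩] = 28/14 = 2.

Answer: 2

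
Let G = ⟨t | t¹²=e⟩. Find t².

Compute successive powers of t, reducing at each step:
  t²: t · t = t²

Answer: t²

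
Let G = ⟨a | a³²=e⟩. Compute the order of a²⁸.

Compute successive powers until reaching e:
  (a²⁸)¹ = a²⁸, (a²⁸)² = a²⁴, (a²⁸)³ = a²⁰, (a²⁸)⁴ = a¹⁶, (a²⁸)⁵ = a¹², (a²⁸)⁶ = a⁸, (a²⁸)⁷ = a⁴, (a²⁸)⁸ = e.
The smallest positive k with (a²⁸)ᵏ = e is 8.

Answer: 8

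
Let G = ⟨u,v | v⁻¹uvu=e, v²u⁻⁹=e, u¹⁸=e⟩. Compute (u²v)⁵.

Compute successive powers of (u²v), reducing at each step:
  (u²v)²: (u²v) · u² = v;   v · v = u⁹
  (u²v)³: (u⁹) · u² = u¹¹;   (u¹¹) · v = u²v⁻¹
  (u²v)⁴: (u²v⁻¹) · u² = v⁻¹;   (v⁻¹) · v = e
  (u²v)⁵: e · u² = u²;   (u²) · v = u²v

Answer: u²v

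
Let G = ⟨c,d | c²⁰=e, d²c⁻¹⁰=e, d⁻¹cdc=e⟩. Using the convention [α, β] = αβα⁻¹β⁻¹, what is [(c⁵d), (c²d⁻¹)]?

[(c⁵d), (c²d⁻¹)] = (c⁵d)·(c²d⁻¹)·(c⁵d)⁻¹·(c²d⁻¹)⁻¹.
  (c⁵d) · (c²d⁻¹) = c³
  (c³) · (c⁵d⁻¹) = c⁸d⁻¹
  (c⁸d⁻¹) · (c²d) = c⁶

Answer: c⁶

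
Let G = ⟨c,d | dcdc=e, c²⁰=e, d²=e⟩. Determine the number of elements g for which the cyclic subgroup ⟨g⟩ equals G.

⟨g⟩ = G would require ord(g) = |G| = 40, but the maximum element order in G is 20 < 40. So G is not cyclic and no single element generates it: the count is 0.

Answer: 0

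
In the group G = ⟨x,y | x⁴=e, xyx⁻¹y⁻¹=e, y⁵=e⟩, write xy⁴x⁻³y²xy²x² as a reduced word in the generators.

Multiply left to right, reducing at each step:
  x · y⁴ = xy⁴
  (xy⁴) · x⁻³ = x²y⁴
  (x²y⁴) · y² = x²y
  (x²y) · x = x³y
  (x³y) · y² = x³y³
  (x³y³) · x² = xy³

Answer: xy³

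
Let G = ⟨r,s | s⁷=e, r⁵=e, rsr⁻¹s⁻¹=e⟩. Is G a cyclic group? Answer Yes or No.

|G| = 35. The element rs has order 35 (its powers give 35 distinct elements), so ⟨rs⟩ = G and G is cyclic.

Answer: Yes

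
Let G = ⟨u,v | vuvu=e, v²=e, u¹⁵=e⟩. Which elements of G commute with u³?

⟨u³⟩ ⊆ C_G(u³) since powers of u³ commute with u³; so |C_G(u³)| ≥ |⟨u³⟩| = 5.
By orbit–stabilizer, |C_G(u³)| = |G| / |conj. class of u³| = 30 / 2 = 15.
The 15 elements commuting with u³ are {e, u, u², u³, u⁴, u⁵, u⁶, u⁷, u⁸, u⁹, u¹⁰, u¹¹, u¹², u¹³, u¹⁴}.

Answer: {e, u, u², u³, u⁴, u⁵, u⁶, u⁷, u⁸, u⁹, u¹⁰, u¹¹, u¹², u¹³, u¹⁴}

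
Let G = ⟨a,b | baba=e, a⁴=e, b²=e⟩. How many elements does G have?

Enumerate words in the generators, reducing via the relations: the distinct elements are
  {a, b, e, ab, a², a³, a²b, a³b}.
No further products give new elements, so |G| = 8.

Answer: 8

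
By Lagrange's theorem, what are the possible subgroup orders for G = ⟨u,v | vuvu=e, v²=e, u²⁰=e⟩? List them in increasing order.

|G| = 40 = 2³ · 5. By Lagrange's theorem the order of any subgroup divides 40; the divisors of 40 are 1, 2, 4, 5, 8, 10, 20, 40.

Answer: 1, 2, 4, 5, 8, 10, 20, 40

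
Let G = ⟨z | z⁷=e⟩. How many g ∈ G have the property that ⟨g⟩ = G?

G is cyclic of order 7. An element generates G iff its order is 7, and a cyclic group of order 7 has exactly φ(7) = 6 such elements.

Answer: 6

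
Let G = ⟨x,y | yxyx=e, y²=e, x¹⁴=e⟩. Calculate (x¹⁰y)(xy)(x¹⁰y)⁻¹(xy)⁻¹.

[(x¹⁰y), (xy)] = (x¹⁰y)·(xy)·(x¹⁰y)⁻¹·(xy)⁻¹.
  (x¹⁰y) · (xy) = x⁹
  (x⁹) · (x¹⁰y) = x⁵y
  (x⁵y) · (xy) = x⁴

Answer: x⁴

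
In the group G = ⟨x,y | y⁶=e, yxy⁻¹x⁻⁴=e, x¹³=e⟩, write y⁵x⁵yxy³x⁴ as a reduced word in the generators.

Multiply left to right, reducing at each step:
  (y⁵) · x⁵ = x¹¹y⁵
  (x¹¹y⁵) · y = x¹¹
  (x¹¹) · x = x¹²
  (x¹²) · y³ = x¹²y³
  (x¹²y³) · x⁴ = x⁸y³

Answer: x⁸y³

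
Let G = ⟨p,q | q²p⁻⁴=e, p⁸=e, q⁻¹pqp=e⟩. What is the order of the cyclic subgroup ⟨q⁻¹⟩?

|⟨q⁻¹⟩| equals the order of q⁻¹. Compute successive powers until reaching e:
  (q⁻¹)¹ = q⁻¹, (q⁻¹)² = p⁴, (q⁻¹)³ = q, (q⁻¹)⁴ = e.
The smallest positive k with (q⁻¹)ᵏ = e is 4, so |⟨q⁻¹⟩| = 4.

Answer: 4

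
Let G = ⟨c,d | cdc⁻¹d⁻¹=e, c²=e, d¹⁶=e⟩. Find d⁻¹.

The order of d is 16 (smallest k with dᵏ = e), so d⁻¹ = d¹⁵ = d¹⁵.
Check: d · (d¹⁵) → d · d¹⁵ = e, giving e as required.

Answer: d¹⁵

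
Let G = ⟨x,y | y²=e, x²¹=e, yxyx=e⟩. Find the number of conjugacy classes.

The conjugacy classes (representative and size) are:
  [e] (size 1), [x²⁰] (size 2), [x²] (size 2), [x³] (size 2), [x¹⁷] (size 2), [x⁵] (size 2), [x⁶] (size 2), [x⁷] (size 2), [x⁸] (size 2), [x⁹] (size 2), [x¹⁰] (size 2), [y] (size 21).
Class equation: 1 + 2 + 2 + 2 + 2 + 2 + 2 + 2 + 2 + 2 + 2 + 21 = 42 = |G|. So G has 12 conjugacy classes.

Answer: 12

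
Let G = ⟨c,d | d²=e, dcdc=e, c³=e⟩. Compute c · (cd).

Compute c · (cd) by multiplying left to right and reducing via the relations at each step:
  c · c = c²
  (c²) · d = c²d

Answer: c²d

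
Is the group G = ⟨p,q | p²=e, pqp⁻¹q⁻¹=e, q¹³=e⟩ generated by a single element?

|G| = 26. The element pq has order 26 (its powers give 26 distinct elements), so ⟨pq⟩ = G and G is cyclic.

Answer: Yes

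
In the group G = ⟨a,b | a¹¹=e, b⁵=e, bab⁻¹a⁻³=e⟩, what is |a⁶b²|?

Compute successive powers until reaching e:
  (a⁶b²)¹ = a⁶b², (a⁶b²)² = a⁵b⁴, (a⁶b²)³ = a⁷b, (a⁶b²)⁴ = a³b³, (a⁶b²)⁵ = e.
The smallest positive k with (a⁶b²)ᵏ = e is 5.

Answer: 5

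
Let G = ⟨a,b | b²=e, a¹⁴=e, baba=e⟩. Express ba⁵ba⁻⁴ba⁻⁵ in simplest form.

Multiply left to right, reducing at each step:
  b · a⁵ = a⁹b
  (a⁹b) · b = a⁹
  (a⁹) · a⁻⁴ = a⁵
  (a⁵) · b = a⁵b
  (a⁵b) · a⁻⁵ = a¹⁰b

Answer: a¹⁰b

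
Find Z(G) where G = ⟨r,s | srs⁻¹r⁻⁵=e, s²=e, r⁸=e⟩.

An element z ∈ Z(G) iff z commutes with every generator.
For example r² is central: (r²)·r = r³ = r·(r²); (r²)·s = r²s = s·(r²).
Whereas r ∉ Z(G) since r·s = rs ≠ r⁵s = s·r.
Checking each of the 16 elements this way gives Z(G) = {e, r², r⁴, r⁶}, of order 4.

Answer: {e, r², r⁴, r⁶}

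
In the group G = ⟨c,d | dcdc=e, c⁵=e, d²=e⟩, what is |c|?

Compute successive powers until reaching e:
  c¹ = c, c² = c², c³ = c³, c⁴ = c⁴, c⁵ = e.
The smallest positive k with cᵏ = e is 5.

Answer: 5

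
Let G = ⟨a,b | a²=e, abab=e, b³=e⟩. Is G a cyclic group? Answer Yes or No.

Every cyclic group is abelian. But a·b = ab while b·a = ab², so a·b ≠ b·a and G is not abelian. Hence G is not cyclic.

Answer: No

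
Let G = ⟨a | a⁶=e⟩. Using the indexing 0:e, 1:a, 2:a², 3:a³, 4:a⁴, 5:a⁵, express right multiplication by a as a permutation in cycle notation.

(0 1 2 3 4 5)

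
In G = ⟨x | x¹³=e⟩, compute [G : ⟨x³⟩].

First find ord(x³) by computing successive powers:
  (x³)¹ = x³, (x³)² = x⁶, (x³)³ = x⁹, (x³)⁴ = x¹², (x³)⁵ = x², (x³)⁶ = x⁵, (x³)⁷ = x⁸, (x³)⁸ = x¹¹, (x³)⁹ = x, (x³)¹⁰ = x⁴, (x³)¹¹ = x⁷, (x³)¹² = x¹⁰, (x³)¹³ = e.
So |⟨x³⟩| = ord(x³) = 13. With |G| = 13, by Lagrange [G : ⟨x³⟩] = 13/13 = 1.

Answer: 1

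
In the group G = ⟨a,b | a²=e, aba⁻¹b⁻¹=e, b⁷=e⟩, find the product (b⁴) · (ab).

Compute (b⁴) · (ab) by multiplying left to right and reducing via the relations at each step:
  (b⁴) · a = ab⁴
  (ab⁴) · b = ab⁵

Answer: ab⁵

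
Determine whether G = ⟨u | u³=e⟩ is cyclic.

|G| = 3. The element u has order 3 (its powers give 3 distinct elements), so ⟨u⟩ = G and G is cyclic.

Answer: Yes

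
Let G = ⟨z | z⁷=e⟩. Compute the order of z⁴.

Compute successive powers until reaching e:
  (z⁴)¹ = z⁴, (z⁴)² = z, (z⁴)³ = z⁵, (z⁴)⁴ = z², (z⁴)⁵ = z⁶, (z⁴)⁶ = z³, (z⁴)⁷ = e.
The smallest positive k with (z⁴)ᵏ = e is 7.

Answer: 7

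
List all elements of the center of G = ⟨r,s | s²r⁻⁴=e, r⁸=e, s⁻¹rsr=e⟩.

An element z ∈ Z(G) iff z commutes with every generator.
For example r⁴ is central: (r⁴)·r = r⁵ = r·(r⁴); (r⁴)·s = s⁻¹ = s·(r⁴).
Whereas r ∉ Z(G) since r·s = rs ≠ r³s⁻¹ = s·r.
Checking each of the 16 elements this way gives Z(G) = {e, r⁴}, of order 2.

Answer: {e, r⁴}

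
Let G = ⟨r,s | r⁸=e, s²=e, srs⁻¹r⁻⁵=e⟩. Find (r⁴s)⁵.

Compute successive powers of (r⁴s), reducing at each step:
  (r⁴s)²: (r⁴s) · r⁴ = s;   s · s = e
  (r⁴s)³: e · r⁴ = r⁴;   (r⁴) · s = r⁴s
  (r⁴s)⁴: (r⁴s) · r⁴ = s;   s · s = e
  (r⁴s)⁵: e · r⁴ = r⁴;   (r⁴) · s = r⁴s

Answer: r⁴s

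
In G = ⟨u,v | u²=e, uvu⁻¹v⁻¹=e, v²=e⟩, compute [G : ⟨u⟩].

First find ord(u) by computing successive powers:
  u¹ = u, u² = e.
So |⟨u⟩| = ord(u) = 2. With |G| = 4, by Lagrange [G : ⟨u⟩] = 4/2 = 2.

Answer: 2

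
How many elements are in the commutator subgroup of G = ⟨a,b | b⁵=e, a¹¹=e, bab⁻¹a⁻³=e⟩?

G' = [G, G] is generated by all commutators. The generator-pair commutators are: [a, b] = a⁹.
The subgroup they normally generate is {e, a, a², a³, a⁴, a⁵, a⁶, a⁷, a⁸, a⁹, a¹⁰}, of order 11.
Check: |G/G'| = 55/11 = 5 is the order of the abelianisation.

Answer: 11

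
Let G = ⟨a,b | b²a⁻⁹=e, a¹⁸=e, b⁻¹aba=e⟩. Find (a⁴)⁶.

Compute successive powers of (a⁴), reducing at each step:
  (a⁴)²: (a⁴) · a⁴ = a⁸
  (a⁴)³: (a⁸) · a⁴ = a¹²
  (a⁴)⁴: (a¹²) · a⁴ = a¹⁶
  (a⁴)⁵: (a¹⁶) · a⁴ = a²
  (a⁴)⁶: (a²) · a⁴ = a⁶

Answer: a⁶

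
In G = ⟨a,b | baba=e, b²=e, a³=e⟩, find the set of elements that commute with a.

⟨a⟩ ⊆ C_G(a) since powers of a commute with a; so |C_G(a)| ≥ |⟨a⟩| = 3.
By orbit–stabilizer, |C_G(a)| = |G| / |conj. class of a| = 6 / 2 = 3.
The 3 elements commuting with a are {e, a, a²}.

Answer: {e, a, a²}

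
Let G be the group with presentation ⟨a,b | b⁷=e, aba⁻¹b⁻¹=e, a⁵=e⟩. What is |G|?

Enumerate words in the generators, reducing via the relations: the distinct elements are
  {a, b, e, ab, a², a³, a⁴, b², b³, b⁴, b⁵, b⁶, ab², ab³, ab⁴, ab⁵, ab⁶, a²b, a³b, a⁴b, a²b², a²b³, a²b⁴, a²b⁵, a²b⁶, a³b², a³b³, a³b⁴, a³b⁵, a³b⁶, a⁴b², a⁴b³, a⁴b⁴, a⁴b⁵, a⁴b⁶}.
No further products give new elements, so |G| = 35.

Answer: 35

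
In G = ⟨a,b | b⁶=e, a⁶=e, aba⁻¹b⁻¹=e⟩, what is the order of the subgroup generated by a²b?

|⟨a²b⟩| equals the order of a²b. Compute successive powers until reaching e:
  (a²b)¹ = a²b, (a²b)² = a⁴b², (a²b)³ = b³, (a²b)⁴ = a²b⁴, (a²b)⁵ = a⁴b⁵, (a²b)⁶ = e.
The smallest positive k with (a²b)ᵏ = e is 6, so |⟨a²b⟩| = 6.

Answer: 6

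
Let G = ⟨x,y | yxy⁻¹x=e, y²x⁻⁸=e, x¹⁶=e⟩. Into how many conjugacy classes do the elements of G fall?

The conjugacy classes (representative and size) are:
  [e] (size 1), [x] (size 2), [x¹⁴] (size 2), [x¹³] (size 2), [x¹²] (size 2), [x⁵] (size 2), [x¹⁰] (size 2), [x⁷] (size 2), [x⁸] (size 1), [y⁻¹] (size 8), [x⁷y⁻¹] (size 8).
Class equation: 1 + 2 + 2 + 2 + 2 + 2 + 2 + 2 + 1 + 8 + 8 = 32 = |G|. So G has 11 conjugacy classes.

Answer: 11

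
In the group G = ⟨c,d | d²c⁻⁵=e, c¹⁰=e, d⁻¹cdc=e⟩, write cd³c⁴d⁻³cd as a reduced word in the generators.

Multiply left to right, reducing at each step:
  c · d³ = cd⁻¹
  (cd⁻¹) · c⁴ = c²d
  (c²d) · d⁻³ = c⁷
  (c⁷) · c = c⁸
  (c⁸) · d = c³d⁻¹

Answer: c³d⁻¹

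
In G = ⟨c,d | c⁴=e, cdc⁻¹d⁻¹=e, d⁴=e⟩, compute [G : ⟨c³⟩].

First find ord(c³) by computing successive powers:
  (c³)¹ = c³, (c³)² = c², (c³)³ = c, (c³)⁴ = e.
So |⟨c³⟩| = ord(c³) = 4. With |G| = 16, by Lagrange [G : ⟨c³⟩] = 16/4 = 4.

Answer: 4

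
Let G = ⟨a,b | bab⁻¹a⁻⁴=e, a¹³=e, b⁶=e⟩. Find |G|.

Enumerate words in the generators, reducing via the relations: the distinct elements are
  {a, b, e, ab, a², a³, a⁴, a⁵, a⁶, a⁷, a⁸, a⁹, b², b³, b⁴, b⁵, ab², ab³, ab⁴, ab⁵, a²b, a³b, a¹², a¹¹, a¹⁰, a⁴b, a⁵b, a⁶b, a⁷b, a⁸b, a⁹b, a²b², a²b³, a²b⁴, a²b⁵, a³b², a³b³, a³b⁴, a³b⁵, a¹²b, a¹¹b, a¹⁰b, a⁴b², a⁴b³, a⁴b⁴, a⁴b⁵, a⁵b², a⁵b³, a⁵b⁴, a⁵b⁵, a⁶b², a⁶b³, a⁶b⁴, a⁶b⁵, a⁷b², a⁷b³, a⁷b⁴, a⁷b⁵, a⁸b², a⁸b³, a⁸b⁴, a⁸b⁵, a⁹b², a⁹b³, a⁹b⁴, a⁹b⁵, a¹²b², a¹²b³, a¹²b⁴, a¹²b⁵, a¹¹b², a¹¹b³, a¹¹b⁴, a¹¹b⁵, a¹⁰b², a¹⁰b³, a¹⁰b⁴, a¹⁰b⁵}.
No further products give new elements, so |G| = 78.

Answer: 78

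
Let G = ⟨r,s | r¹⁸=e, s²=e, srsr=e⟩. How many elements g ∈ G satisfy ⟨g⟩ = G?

⟨g⟩ = G would require ord(g) = |G| = 36, but the maximum element order in G is 18 < 36. So G is not cyclic and no single element generates it: the count is 0.

Answer: 0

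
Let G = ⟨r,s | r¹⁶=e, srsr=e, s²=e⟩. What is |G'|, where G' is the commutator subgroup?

G' = [G, G] is generated by all commutators. The generator-pair commutators are: [r, s] = r².
The subgroup they normally generate is {e, r², r⁴, r⁶, r⁸, r¹⁰, r¹², r¹⁴}, of order 8.
Check: |G/G'| = 32/8 = 4 is the order of the abelianisation.

Answer: 8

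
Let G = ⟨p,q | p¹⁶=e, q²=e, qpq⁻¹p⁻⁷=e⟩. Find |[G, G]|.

G' = [G, G] is generated by all commutators. The generator-pair commutators are: [p, q] = p¹⁰.
The subgroup they normally generate is {e, p², p⁴, p⁶, p⁸, p¹⁰, p¹², p¹⁴}, of order 8.
Check: |G/G'| = 32/8 = 4 is the order of the abelianisation.

Answer: 8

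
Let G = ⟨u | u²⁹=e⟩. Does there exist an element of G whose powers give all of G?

|G| = 29. The element u has order 29 (its powers give 29 distinct elements), so ⟨u⟩ = G and G is cyclic.

Answer: Yes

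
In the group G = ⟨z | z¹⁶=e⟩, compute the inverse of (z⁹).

The order of (z⁹) is 16 (smallest k with (z⁹)ᵏ = e), so (z⁹)⁻¹ = (z⁹)¹⁵ = z⁷.
Check: (z⁹) · (z⁷) → (z⁹) · z⁷ = e, giving e as required.

Answer: z⁷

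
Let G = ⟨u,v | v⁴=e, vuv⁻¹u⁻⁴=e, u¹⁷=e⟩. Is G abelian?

u·v = uv but v·u = u⁴v, so u·v ≠ v·u and G is not abelian.

Answer: No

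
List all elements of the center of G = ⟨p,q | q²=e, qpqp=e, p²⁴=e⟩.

An element z ∈ Z(G) iff z commutes with every generator.
For example p¹² is central: (p¹²)·p = p¹³ = p·(p¹²); (p¹²)·q = p¹²q = q·(p¹²).
Whereas p ∉ Z(G) since p·q = pq ≠ p²³q = q·p.
Checking each of the 48 elements this way gives Z(G) = {e, p¹²}, of order 2.

Answer: {e, p¹²}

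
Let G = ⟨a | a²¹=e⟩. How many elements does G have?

G is generated by a single element, so G is cyclic. The relator gives a²¹ = e and no smaller power is forced to be e, so the 21 powers {a, e, a², a³, a⁴, a⁵, a⁶, a⁷, a⁸, a⁹, a²⁰, a¹², a¹³, a¹¹, a¹⁰, a¹⁴, a¹⁵, a¹⁶, a¹⁷, a¹⁸, a¹⁹} are distinct. Hence |G| = 21.

Answer: 21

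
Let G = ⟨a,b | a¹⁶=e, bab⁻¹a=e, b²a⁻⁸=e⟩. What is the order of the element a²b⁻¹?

Compute successive powers until reaching e:
  (a²b⁻¹)¹ = a²b⁻¹, (a²b⁻¹)² = a⁸, (a²b⁻¹)³ = a²b, (a²b⁻¹)⁴ = e.
The smallest positive k with (a²b⁻¹)ᵏ = e is 4.

Answer: 4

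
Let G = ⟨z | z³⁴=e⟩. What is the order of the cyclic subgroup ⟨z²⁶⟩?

|⟨z²⁶⟩| equals the order of z²⁶. Compute successive powers until reaching e:
  (z²⁶)¹ = z²⁶, (z²⁶)² = z¹⁸, (z²⁶)³ = z¹⁰, (z²⁶)⁴ = z², (z²⁶)⁵ = z²⁸, (z²⁶)⁶ = z²⁰, (z²⁶)⁷ = z¹², (z²⁶)⁸ = z⁴, (z²⁶)⁹ = z³⁰, (z²⁶)¹⁰ = z²², (z²⁶)¹¹ = z¹⁴, (z²⁶)¹² = z⁶, (z²⁶)¹³ = z³², (z²⁶)¹⁴ = z²⁴, (z²⁶)¹⁵ = z¹⁶, (z²⁶)¹⁶ = z⁸, (z²⁶)¹⁷ = e.
The smallest positive k with (z²⁶)ᵏ = e is 17, so |⟨z²⁶⟩| = 17.

Answer: 17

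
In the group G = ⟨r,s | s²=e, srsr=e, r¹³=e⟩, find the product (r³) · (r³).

Compute (r³) · (r³) by multiplying left to right and reducing via the relations at each step:
  (r³) · r³ = r⁶

Answer: r⁶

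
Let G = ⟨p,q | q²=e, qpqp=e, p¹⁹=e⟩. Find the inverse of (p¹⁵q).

The order of (p¹⁵q) is 2 (smallest k with (p¹⁵q)ᵏ = e), so (p¹⁵q)⁻¹ = (p¹⁵q)¹ = p¹⁵q.
Check: (p¹⁵q) · (p¹⁵q) → (p¹⁵q) · p¹⁵ = q;   q · q = e, giving e as required.

Answer: p¹⁵q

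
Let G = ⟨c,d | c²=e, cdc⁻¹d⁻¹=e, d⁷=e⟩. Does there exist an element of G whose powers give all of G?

|G| = 14. The element cd has order 14 (its powers give 14 distinct elements), so ⟨cd⟩ = G and G is cyclic.

Answer: Yes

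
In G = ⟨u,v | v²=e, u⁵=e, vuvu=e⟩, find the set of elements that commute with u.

⟨u⟩ ⊆ C_G(u) since powers of u commute with u; so |C_G(u)| ≥ |⟨u⟩| = 5.
By orbit–stabilizer, |C_G(u)| = |G| / |conj. class of u| = 10 / 2 = 5.
The 5 elements commuting with u are {e, u, u², u³, u⁴}.

Answer: {e, u, u², u³, u⁴}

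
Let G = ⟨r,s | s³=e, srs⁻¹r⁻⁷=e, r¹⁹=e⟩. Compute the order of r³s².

Compute successive powers until reaching e:
  (r³s²)¹ = r³s², (r³s²)² = r¹⁷s, (r³s²)³ = e.
The smallest positive k with (r³s²)ᵏ = e is 3.

Answer: 3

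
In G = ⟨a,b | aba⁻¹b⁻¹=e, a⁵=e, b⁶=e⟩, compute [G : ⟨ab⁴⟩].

First find ord(ab⁴) by computing successive powers:
  (ab⁴)¹ = ab⁴, (ab⁴)² = a²b², (ab⁴)³ = a³, (ab⁴)⁴ = a⁴b⁴, (ab⁴)⁵ = b², (ab⁴)⁶ = a, (ab⁴)⁷ = a²b⁴, (ab⁴)⁸ = a³b², (ab⁴)⁹ = a⁴, (ab⁴)¹⁰ = b⁴, (ab⁴)¹¹ = ab², (ab⁴)¹² = a², (ab⁴)¹³ = a³b⁴, (ab⁴)¹⁴ = a⁴b², (ab⁴)¹⁵ = e.
So |⟨ab⁴⟩| = ord(ab⁴) = 15. With |G| = 30, by Lagrange [G : ⟨ab⁴⟩] = 30/15 = 2.

Answer: 2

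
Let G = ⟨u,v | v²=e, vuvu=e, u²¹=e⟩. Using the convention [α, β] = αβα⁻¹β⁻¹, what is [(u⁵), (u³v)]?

[(u⁵), (u³v)] = (u⁵)·(u³v)·(u⁵)⁻¹·(u³v)⁻¹.
  (u⁵) · (u³v) = u⁸v
  (u⁸v) · (u¹⁶) = u¹³v
  (u¹³v) · (u³v) = u¹⁰

Answer: u¹⁰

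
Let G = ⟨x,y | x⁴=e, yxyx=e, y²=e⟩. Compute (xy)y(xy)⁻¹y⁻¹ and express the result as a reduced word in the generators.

[(xy), y] = (xy)·y·(xy)⁻¹·y⁻¹.
  (xy) · y = x
  x · (xy) = x²y
  (x²y) · y = x²

Answer: x²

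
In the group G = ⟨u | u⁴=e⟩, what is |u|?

Compute successive powers until reaching e:
  u¹ = u, u² = u², u³ = u³, u⁴ = e.
The smallest positive k with uᵏ = e is 4.

Answer: 4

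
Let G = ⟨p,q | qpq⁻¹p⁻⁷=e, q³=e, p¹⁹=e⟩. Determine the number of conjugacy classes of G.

The conjugacy classes (representative and size) are:
  [e] (size 1), [p¹¹] (size 3), [p¹⁴] (size 3), [p⁶] (size 3), [p¹⁷] (size 3), [p¹²] (size 3), [p¹⁰] (size 3), [p²q] (size 19), [p¹⁸q²] (size 19).
Class equation: 1 + 3 + 3 + 3 + 3 + 3 + 3 + 19 + 19 = 57 = |G|. So G has 9 conjugacy classes.

Answer: 9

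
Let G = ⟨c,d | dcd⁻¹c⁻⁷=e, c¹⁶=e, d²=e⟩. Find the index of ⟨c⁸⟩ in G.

First find ord(c⁸) by computing successive powers:
  (c⁸)¹ = c⁸, (c⁸)² = e.
So |⟨c⁸⟩| = ord(c⁸) = 2. With |G| = 32, by Lagrange [G : ⟨c⁸⟩] = 32/2 = 16.

Answer: 16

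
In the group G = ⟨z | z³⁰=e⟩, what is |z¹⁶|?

Compute successive powers until reaching e:
  (z¹⁶)¹ = z¹⁶, (z¹⁶)² = z², (z¹⁶)³ = z¹⁸, (z¹⁶)⁴ = z⁴, (z¹⁶)⁵ = z²⁰, (z¹⁶)⁶ = z⁶, (z¹⁶)⁷ = z²², (z¹⁶)⁸ = z⁸, (z¹⁶)⁹ = z²⁴, (z¹⁶)¹⁰ = z¹⁰, (z¹⁶)¹¹ = z²⁶, (z¹⁶)¹² = z¹², (z¹⁶)¹³ = z²⁸, (z¹⁶)¹⁴ = z¹⁴, (z¹⁶)¹⁵ = e.
The smallest positive k with (z¹⁶)ᵏ = e is 15.

Answer: 15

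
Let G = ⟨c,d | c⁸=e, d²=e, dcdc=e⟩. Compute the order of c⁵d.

Compute successive powers until reaching e:
  (c⁵d)¹ = c⁵d, (c⁵d)² = e.
The smallest positive k with (c⁵d)ᵏ = e is 2.

Answer: 2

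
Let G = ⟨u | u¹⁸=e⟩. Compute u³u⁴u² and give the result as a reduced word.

Multiply left to right, reducing at each step:
  (u³) · u⁴ = u⁷
  (u⁷) · u² = u⁹

Answer: u⁹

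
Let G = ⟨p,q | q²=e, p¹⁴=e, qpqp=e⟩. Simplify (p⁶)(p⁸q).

Compute (p⁶) · (p⁸q) by multiplying left to right and reducing via the relations at each step:
  (p⁶) · p⁸ = e
  e · q = q

Answer: q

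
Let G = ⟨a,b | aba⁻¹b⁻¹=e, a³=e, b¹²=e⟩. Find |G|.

Enumerate words in the generators, reducing via the relations: the distinct elements are
  {a, b, e, ab, a², b², b³, b⁴, b⁵, b⁶, b⁷, b⁸, b⁹, ab², ab³, ab⁴, ab⁵, ab⁶, ab⁷, ab⁸, ab⁹, a²b, b¹¹, b¹⁰, ab¹¹, ab¹⁰, a²b², a²b³, a²b⁴, a²b⁵, a²b⁶, a²b⁷, a²b⁸, a²b⁹, a²b¹¹, a²b¹⁰}.
No further products give new elements, so |G| = 36.

Answer: 36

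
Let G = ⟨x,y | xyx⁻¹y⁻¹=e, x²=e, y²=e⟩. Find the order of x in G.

Compute successive powers until reaching e:
  x¹ = x, x² = e.
The smallest positive k with xᵏ = e is 2.

Answer: 2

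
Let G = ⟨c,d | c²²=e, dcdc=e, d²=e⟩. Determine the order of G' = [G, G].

G' = [G, G] is generated by all commutators. The generator-pair commutators are: [c, d] = c².
The subgroup they normally generate is {e, c², c⁴, c⁶, c⁸, c¹⁰, c¹², c¹⁴, c¹⁶, c¹⁸, c²⁰}, of order 11.
Check: |G/G'| = 44/11 = 4 is the order of the abelianisation.

Answer: 11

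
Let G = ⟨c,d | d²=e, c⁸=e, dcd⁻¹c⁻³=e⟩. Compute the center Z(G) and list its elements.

An element z ∈ Z(G) iff z commutes with every generator.
For example c⁴ is central: (c⁴)·c = c⁵ = c·(c⁴); (c⁴)·d = c⁴d = d·(c⁴).
Whereas c ∉ Z(G) since c·d = cd ≠ c³d = d·c.
Checking each of the 16 elements this way gives Z(G) = {e, c⁴}, of order 2.

Answer: {e, c⁴}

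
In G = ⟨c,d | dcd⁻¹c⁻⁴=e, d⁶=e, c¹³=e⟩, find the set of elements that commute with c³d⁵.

⟨c³d⁵⟩ ⊆ C_G(c³d⁵) since powers of c³d⁵ commute with c³d⁵; so |C_G(c³d⁵)| ≥ |⟨c³d⁵⟩| = 6.
By orbit–stabilizer, |C_G(c³d⁵)| = |G| / |conj. class of c³d⁵| = 78 / 13 = 6.
The 6 elements commuting with c³d⁵ are {e, cd, c³d⁵, c⁵d², c⁷d⁴, c⁸d³}.

Answer: {e, cd, c³d⁵, c⁵d², c⁷d⁴, c⁸d³}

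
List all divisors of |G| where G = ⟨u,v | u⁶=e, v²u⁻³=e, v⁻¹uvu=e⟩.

|G| = 12 = 2² · 3. By Lagrange's theorem the order of any subgroup divides 12; the divisors of 12 are 1, 2, 3, 4, 6, 12.

Answer: 1, 2, 3, 4, 6, 12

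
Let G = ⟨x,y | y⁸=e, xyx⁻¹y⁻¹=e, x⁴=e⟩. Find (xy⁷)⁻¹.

The order of (xy⁷) is 8 (smallest k with (xy⁷)ᵏ = e), so (xy⁷)⁻¹ = (xy⁷)⁷ = x³y.
Check: (xy⁷) · (x³y) → (xy⁷) · x³ = y⁷;   (y⁷) · y = e, giving e as required.

Answer: x³y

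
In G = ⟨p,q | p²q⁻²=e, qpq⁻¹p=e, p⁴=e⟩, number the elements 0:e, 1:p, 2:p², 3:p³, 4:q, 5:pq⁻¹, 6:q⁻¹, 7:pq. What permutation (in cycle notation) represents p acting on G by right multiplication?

(0 1 2 3)(4 5 6 7)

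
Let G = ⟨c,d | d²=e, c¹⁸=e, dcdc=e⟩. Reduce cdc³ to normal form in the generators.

Multiply left to right, reducing at each step:
  c · d = cd
  (cd) · c³ = c¹⁶d

Answer: c¹⁶d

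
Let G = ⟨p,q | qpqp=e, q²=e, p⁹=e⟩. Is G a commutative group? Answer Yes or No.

p·q = pq but q·p = p⁸q, so p·q ≠ q·p and G is not abelian.

Answer: No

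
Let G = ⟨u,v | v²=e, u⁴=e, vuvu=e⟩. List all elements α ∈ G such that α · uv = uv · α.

⟨uv⟩ ⊆ C_G(uv) since powers of uv commute with uv; so |C_G(uv)| ≥ |⟨uv⟩| = 2.
By orbit–stabilizer, |C_G(uv)| = |G| / |conj. class of uv| = 8 / 2 = 4.
The 4 elements commuting with uv are {e, u², u³v, uv}.

Answer: {e, u², u³v, uv}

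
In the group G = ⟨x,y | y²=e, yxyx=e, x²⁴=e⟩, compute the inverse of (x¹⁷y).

The order of (x¹⁷y) is 2 (smallest k with (x¹⁷y)ᵏ = e), so (x¹⁷y)⁻¹ = (x¹⁷y)¹ = x¹⁷y.
Check: (x¹⁷y) · (x¹⁷y) → (x¹⁷y) · x¹⁷ = y;   y · y = e, giving e as required.

Answer: x¹⁷y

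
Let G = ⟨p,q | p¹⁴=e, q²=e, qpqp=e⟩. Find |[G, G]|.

G' = [G, G] is generated by all commutators. The generator-pair commutators are: [p, q] = p².
The subgroup they normally generate is {e, p², p⁴, p⁶, p⁸, p¹⁰, p¹²}, of order 7.
Check: |G/G'| = 28/7 = 4 is the order of the abelianisation.

Answer: 7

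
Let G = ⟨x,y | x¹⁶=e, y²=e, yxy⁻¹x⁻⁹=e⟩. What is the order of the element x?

Compute successive powers until reaching e:
  x¹ = x, x² = x², x³ = x³, x⁴ = x⁴, x⁵ = x⁵, x⁶ = x⁶, x⁷ = x⁷, x⁸ = x⁸, x⁹ = x⁹, x¹⁰ = x¹⁰, x¹¹ = x¹¹, x¹² = x¹², x¹³ = x¹³, x¹⁴ = x¹⁴, x¹⁵ = x¹⁵, x¹⁶ = e.
The smallest positive k with xᵏ = e is 16.

Answer: 16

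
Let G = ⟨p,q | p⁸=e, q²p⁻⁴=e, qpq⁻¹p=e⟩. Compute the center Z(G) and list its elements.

An element z ∈ Z(G) iff z commutes with every generator.
For example p⁴ is central: (p⁴)·p = p⁵ = p·(p⁴); (p⁴)·q = q⁻¹ = q·(p⁴).
Whereas p ∉ Z(G) since p·q = pq ≠ p³q⁻¹ = q·p.
Checking each of the 16 elements this way gives Z(G) = {e, p⁴}, of order 2.

Answer: {e, p⁴}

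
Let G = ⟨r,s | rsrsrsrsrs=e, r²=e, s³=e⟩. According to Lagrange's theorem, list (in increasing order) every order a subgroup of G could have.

|G| = 60 = 2² · 3 · 5. By Lagrange's theorem the order of any subgroup divides 60; the divisors of 60 are 1, 2, 3, 4, 5, 6, 10, 12, 15, 20, 30, 60.

Answer: 1, 2, 3, 4, 5, 6, 10, 12, 15, 20, 30, 60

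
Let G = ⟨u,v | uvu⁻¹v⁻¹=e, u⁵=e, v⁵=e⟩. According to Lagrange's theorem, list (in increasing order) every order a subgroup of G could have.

|G| = 25 = 5². By Lagrange's theorem the order of any subgroup divides 25; the divisors of 25 are 1, 5, 25.

Answer: 1, 5, 25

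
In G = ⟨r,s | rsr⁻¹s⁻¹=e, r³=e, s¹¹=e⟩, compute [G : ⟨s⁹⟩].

First find ord(s⁹) by computing successive powers:
  (s⁹)¹ = s⁹, (s⁹)² = s⁷, (s⁹)³ = s⁵, (s⁹)⁴ = s³, (s⁹)⁵ = s, (s⁹)⁶ = s¹⁰, (s⁹)⁷ = s⁸, (s⁹)⁸ = s⁶, (s⁹)⁹ = s⁴, (s⁹)¹⁰ = s², (s⁹)¹¹ = e.
So |⟨s⁹⟩| = ord(s⁹) = 11. With |G| = 33, by Lagrange [G : ⟨s⁹⟩] = 33/11 = 3.

Answer: 3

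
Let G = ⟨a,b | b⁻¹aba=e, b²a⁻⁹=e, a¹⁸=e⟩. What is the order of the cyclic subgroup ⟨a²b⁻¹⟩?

|⟨a²b⁻¹⟩| equals the order of a²b⁻¹. Compute successive powers until reaching e:
  (a²b⁻¹)¹ = a²b⁻¹, (a²b⁻¹)² = a⁹, (a²b⁻¹)³ = a²b, (a²b⁻¹)⁴ = e.
The smallest positive k with (a²b⁻¹)ᵏ = e is 4, so |⟨a²b⁻¹⟩| = 4.

Answer: 4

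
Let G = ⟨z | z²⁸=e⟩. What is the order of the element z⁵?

Compute successive powers until reaching e:
  (z⁵)¹ = z⁵, (z⁵)² = z¹⁰, (z⁵)³ = z¹⁵, (z⁵)⁴ = z²⁰, (z⁵)⁵ = z²⁵, (z⁵)⁶ = z², (z⁵)⁷ = z⁷, (z⁵)⁸ = z¹², (z⁵)⁹ = z¹⁷, (z⁵)¹⁰ = z²², (z⁵)¹¹ = z²⁷, (z⁵)¹² = z⁴, (z⁵)¹³ = z⁹, (z⁵)¹⁴ = z¹⁴, (z⁵)¹⁵ = z¹⁹, (z⁵)¹⁶ = z²⁴, (z⁵)¹⁷ = z, (z⁵)¹⁸ = z⁶, (z⁵)¹⁹ = z¹¹, (z⁵)²⁰ = z¹⁶, (z⁵)²¹ = z²¹, (z⁵)²² = z²⁶, (z⁵)²³ = z³, (z⁵)²⁴ = z⁸, (z⁵)²⁵ = z¹³, (z⁵)²⁶ = z¹⁸, (z⁵)²⁷ = z²³, (z⁵)²⁸ = e.
The smallest positive k with (z⁵)ᵏ = e is 28.

Answer: 28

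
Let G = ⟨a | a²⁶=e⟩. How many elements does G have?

G is generated by a single element, so G is cyclic. The relator gives a²⁶ = e and no smaller power is forced to be e, so the 26 powers {a, e, a², a³, a⁴, a⁵, a⁶, a⁷, a⁸, a⁹, a²², a²³, a²¹, a²⁰, a²⁴, a²⁵, a¹², a¹³, a¹¹, a¹⁰, a¹⁴, a¹⁵, a¹⁶, a¹⁷, a¹⁸, a¹⁹} are distinct. Hence |G| = 26.

Answer: 26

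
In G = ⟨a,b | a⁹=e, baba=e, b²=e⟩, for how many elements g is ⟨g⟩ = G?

⟨g⟩ = G would require ord(g) = |G| = 18, but the maximum element order in G is 9 < 18. So G is not cyclic and no single element generates it: the count is 0.

Answer: 0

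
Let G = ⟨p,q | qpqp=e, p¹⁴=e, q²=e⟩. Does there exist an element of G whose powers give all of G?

Every cyclic group is abelian. But p·q = pq while q·p = p¹³q, so p·q ≠ q·p and G is not abelian. Hence G is not cyclic.

Answer: No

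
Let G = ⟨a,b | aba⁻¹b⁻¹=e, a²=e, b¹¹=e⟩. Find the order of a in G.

Compute successive powers until reaching e:
  a¹ = a, a² = e.
The smallest positive k with aᵏ = e is 2.

Answer: 2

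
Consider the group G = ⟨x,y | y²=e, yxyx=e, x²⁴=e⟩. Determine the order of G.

Enumerate words in the generators, reducing via the relations: the distinct elements are
  {e, x, y, xy, x², x³, x⁴, x⁵, x⁶, x⁷, x⁸, x⁹, x²y, x²², x²³, x²¹, x²⁰, x³y, x¹², x¹³, x¹¹, x¹⁰, x¹⁴, x¹⁵, x¹⁶, x¹⁷, x¹⁸, x¹⁹, x⁴y, x⁵y, x⁶y, x⁷y, x⁸y, x⁹y, x²²y, x²³y, x²¹y, x²⁰y, x¹²y, x¹³y, x¹¹y, x¹⁰y, x¹⁴y, x¹⁵y, x¹⁶y, x¹⁷y, x¹⁸y, x¹⁹y}.
No further products give new elements, so |G| = 48.

Answer: 48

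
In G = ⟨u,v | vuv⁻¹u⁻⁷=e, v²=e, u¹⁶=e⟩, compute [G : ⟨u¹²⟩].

First find ord(u¹²) by computing successive powers:
  (u¹²)¹ = u¹², (u¹²)² = u⁸, (u¹²)³ = u⁴, (u¹²)⁴ = e.
So |⟨u¹²⟩| = ord(u¹²) = 4. With |G| = 32, by Lagrange [G : ⟨u¹²⟩] = 32/4 = 8.

Answer: 8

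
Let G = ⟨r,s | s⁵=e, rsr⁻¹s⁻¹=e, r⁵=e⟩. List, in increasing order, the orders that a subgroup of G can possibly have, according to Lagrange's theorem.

|G| = 25 = 5². By Lagrange's theorem the order of any subgroup divides 25; the divisors of 25 are 1, 5, 25.

Answer: 1, 5, 25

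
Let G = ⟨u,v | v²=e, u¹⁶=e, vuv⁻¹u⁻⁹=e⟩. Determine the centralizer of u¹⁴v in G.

⟨u¹⁴v⟩ ⊆ C_G(u¹⁴v) since powers of u¹⁴v commute with u¹⁴v; so |C_G(u¹⁴v)| ≥ |⟨u¹⁴v⟩| = 8.
By orbit–stabilizer, |C_G(u¹⁴v)| = |G| / |conj. class of u¹⁴v| = 32 / 2 = 16.
The 16 elements commuting with u¹⁴v are {e, u², u⁴, u⁶, u⁸, u¹⁰, u¹², u¹⁴, v, u¹⁰v, u²v, u¹²v, u⁴v, u¹⁴v, u⁶v, u⁸v}.

Answer: {e, u², u⁴, u⁶, u⁸, u¹⁰, u¹², u¹⁴, v, u¹⁰v, u²v, u¹²v, u⁴v, u¹⁴v, u⁶v, u⁸v}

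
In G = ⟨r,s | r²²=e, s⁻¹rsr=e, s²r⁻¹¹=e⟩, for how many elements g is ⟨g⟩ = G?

⟨g⟩ = G would require ord(g) = |G| = 44, but the maximum element order in G is 22 < 44. So G is not cyclic and no single element generates it: the count is 0.

Answer: 0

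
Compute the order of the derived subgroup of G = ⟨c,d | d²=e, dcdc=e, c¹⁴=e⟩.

G' = [G, G] is generated by all commutators. The generator-pair commutators are: [c, d] = c².
The subgroup they normally generate is {e, c², c⁴, c⁶, c⁸, c¹⁰, c¹²}, of order 7.
Check: |G/G'| = 28/7 = 4 is the order of the abelianisation.

Answer: 7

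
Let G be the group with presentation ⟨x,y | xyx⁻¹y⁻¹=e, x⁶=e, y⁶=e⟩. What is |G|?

Enumerate words in the generators, reducing via the relations: the distinct elements are
  {e, x, y, xy, x², x³, x⁴, x⁵, y², y³, y⁴, y⁵, xy², xy³, xy⁴, xy⁵, x²y, x³y, x⁴y, x⁵y, x²y², x²y³, x²y⁴, x²y⁵, x³y², x³y³, x³y⁴, x³y⁵, x⁴y², x⁴y³, x⁴y⁴, x⁴y⁵, x⁵y², x⁵y³, x⁵y⁴, x⁵y⁵}.
No further products give new elements, so |G| = 36.

Answer: 36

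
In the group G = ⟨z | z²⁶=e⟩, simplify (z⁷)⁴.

Compute successive powers of (z⁷), reducing at each step:
  (z⁷)²: (z⁷) · z⁷ = z¹⁴
  (z⁷)³: (z¹⁴) · z⁷ = z²¹
  (z⁷)⁴: (z²¹) · z⁷ = z²

Answer: z²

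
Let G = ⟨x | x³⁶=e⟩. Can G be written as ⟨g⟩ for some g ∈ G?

|G| = 36. The element x has order 36 (its powers give 36 distinct elements), so ⟨x⟩ = G and G is cyclic.

Answer: Yes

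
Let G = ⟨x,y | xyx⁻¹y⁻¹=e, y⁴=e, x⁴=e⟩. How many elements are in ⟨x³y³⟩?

|⟨x³y³⟩| equals the order of x³y³. Compute successive powers until reaching e:
  (x³y³)¹ = x³y³, (x³y³)² = x²y², (x³y³)³ = xy, (x³y³)⁴ = e.
The smallest positive k with (x³y³)ᵏ = e is 4, so |⟨x³y³⟩| = 4.

Answer: 4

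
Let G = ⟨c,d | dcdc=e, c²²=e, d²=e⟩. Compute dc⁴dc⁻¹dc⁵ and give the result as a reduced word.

Multiply left to right, reducing at each step:
  d · c⁴ = c¹⁸d
  (c¹⁸d) · d = c¹⁸
  (c¹⁸) · c⁻¹ = c¹⁷
  (c¹⁷) · d = c¹⁷d
  (c¹⁷d) · c⁵ = c¹²d

Answer: c¹²d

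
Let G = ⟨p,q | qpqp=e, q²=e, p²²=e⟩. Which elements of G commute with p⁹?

⟨p⁹⟩ ⊆ C_G(p⁹) since powers of p⁹ commute with p⁹; so |C_G(p⁹)| ≥ |⟨p⁹⟩| = 22.
By orbit–stabilizer, |C_G(p⁹)| = |G| / |conj. class of p⁹| = 44 / 2 = 22.
The 22 elements commuting with p⁹ are {e, p, p², p³, p⁴, p⁵, p⁶, p⁷, p⁸, p⁹, p¹⁰, p¹¹, p¹², p¹³, p¹⁴, p¹⁵, p¹⁶, p¹⁷, p¹⁸, p¹⁹, p²⁰, p²¹}.

Answer: {e, p, p², p³, p⁴, p⁵, p⁶, p⁷, p⁸, p⁹, p¹⁰, p¹¹, p¹², p¹³, p¹⁴, p¹⁵, p¹⁶, p¹⁷, p¹⁸, p¹⁹, p²⁰, p²¹}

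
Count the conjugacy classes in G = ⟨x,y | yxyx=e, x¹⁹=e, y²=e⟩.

The conjugacy classes (representative and size) are:
  [e] (size 1), [x¹⁸] (size 2), [x²] (size 2), [x¹⁶] (size 2), [x⁴] (size 2), [x¹⁴] (size 2), [x¹³] (size 2), [x¹²] (size 2), [x⁸] (size 2), [x⁹] (size 2), [y] (size 19).
Class equation: 1 + 2 + 2 + 2 + 2 + 2 + 2 + 2 + 2 + 2 + 19 = 38 = |G|. So G has 11 conjugacy classes.

Answer: 11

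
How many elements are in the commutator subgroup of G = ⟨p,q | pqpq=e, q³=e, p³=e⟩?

G' = [G, G] is generated by all commutators. The generator-pair commutators are: [p, q] = pq²p.
The subgroup they normally generate is {e, pq, p²q², pq²p}, of order 4.
Check: |G/G'| = 12/4 = 3 is the order of the abelianisation.

Answer: 4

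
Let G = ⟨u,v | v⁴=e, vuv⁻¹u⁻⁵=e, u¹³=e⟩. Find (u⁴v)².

Compute successive powers of (u⁴v), reducing at each step:
  (u⁴v)²: (u⁴v) · u⁴ = u¹¹v;   (u¹¹v) · v = u¹¹v²

Answer: u¹¹v²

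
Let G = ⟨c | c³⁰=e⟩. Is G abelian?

G has a single generator, so G is cyclic and hence abelian.

Answer: Yes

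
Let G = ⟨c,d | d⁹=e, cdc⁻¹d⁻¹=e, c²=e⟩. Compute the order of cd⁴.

Compute successive powers until reaching e:
  (cd⁴)¹ = cd⁴, (cd⁴)² = d⁸, (cd⁴)³ = cd³, (cd⁴)⁴ = d⁷, (cd⁴)⁵ = cd², (cd⁴)⁶ = d⁶, (cd⁴)⁷ = cd, (cd⁴)⁸ = d⁵, (cd⁴)⁹ = c, (cd⁴)¹⁰ = d⁴, (cd⁴)¹¹ = cd⁸, (cd⁴)¹² = d³, (cd⁴)¹³ = cd⁷, (cd⁴)¹⁴ = d², (cd⁴)¹⁵ = cd⁶, (cd⁴)¹⁶ = d, (cd⁴)¹⁷ = cd⁵, (cd⁴)¹⁸ = e.
The smallest positive k with (cd⁴)ᵏ = e is 18.

Answer: 18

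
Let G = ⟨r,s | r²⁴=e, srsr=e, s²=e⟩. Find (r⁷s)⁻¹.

The order of (r⁷s) is 2 (smallest k with (r⁷s)ᵏ = e), so (r⁷s)⁻¹ = (r⁷s)¹ = r⁷s.
Check: (r⁷s) · (r⁷s) → (r⁷s) · r⁷ = s;   s · s = e, giving e as required.

Answer: r⁷s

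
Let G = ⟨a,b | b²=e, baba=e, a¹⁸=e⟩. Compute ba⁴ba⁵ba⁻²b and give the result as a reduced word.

Multiply left to right, reducing at each step:
  b · a⁴ = a¹⁴b
  (a¹⁴b) · b = a¹⁴
  (a¹⁴) · a⁵ = a
  a · b = ab
  (ab) · a⁻² = a³b
  (a³b) · b = a³

Answer: a³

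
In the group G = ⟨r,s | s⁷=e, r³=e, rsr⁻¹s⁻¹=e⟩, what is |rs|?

Compute successive powers until reaching e:
  (rs)¹ = rs, (rs)² = r²s², (rs)³ = s³, (rs)⁴ = rs⁴, (rs)⁵ = r²s⁵, (rs)⁶ = s⁶, (rs)⁷ = r, (rs)⁸ = r²s, (rs)⁹ = s², (rs)¹⁰ = rs³, (rs)¹¹ = r²s⁴, (rs)¹² = s⁵, (rs)¹³ = rs⁶, (rs)¹⁴ = r², (rs)¹⁵ = s, (rs)¹⁶ = rs², (rs)¹⁷ = r²s³, (rs)¹⁸ = s⁴, (rs)¹⁹ = rs⁵, (rs)²⁰ = r²s⁶, (rs)²¹ = e.
The smallest positive k with (rs)ᵏ = e is 21.

Answer: 21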